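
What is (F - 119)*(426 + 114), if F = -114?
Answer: -125820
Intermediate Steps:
(F - 119)*(426 + 114) = (-114 - 119)*(426 + 114) = -233*540 = -125820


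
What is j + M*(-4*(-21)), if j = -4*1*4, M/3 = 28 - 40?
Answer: -3040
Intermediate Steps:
M = -36 (M = 3*(28 - 40) = 3*(-12) = -36)
j = -16 (j = -4*4 = -16)
j + M*(-4*(-21)) = -16 - (-144)*(-21) = -16 - 36*84 = -16 - 3024 = -3040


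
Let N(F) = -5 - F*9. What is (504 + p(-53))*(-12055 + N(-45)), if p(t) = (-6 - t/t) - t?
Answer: -6410250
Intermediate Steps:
N(F) = -5 - 9*F
p(t) = -7 - t (p(t) = (-6 - 1*1) - t = (-6 - 1) - t = -7 - t)
(504 + p(-53))*(-12055 + N(-45)) = (504 + (-7 - 1*(-53)))*(-12055 + (-5 - 9*(-45))) = (504 + (-7 + 53))*(-12055 + (-5 + 405)) = (504 + 46)*(-12055 + 400) = 550*(-11655) = -6410250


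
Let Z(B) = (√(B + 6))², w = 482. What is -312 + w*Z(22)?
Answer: 13184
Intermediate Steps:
Z(B) = 6 + B (Z(B) = (√(6 + B))² = 6 + B)
-312 + w*Z(22) = -312 + 482*(6 + 22) = -312 + 482*28 = -312 + 13496 = 13184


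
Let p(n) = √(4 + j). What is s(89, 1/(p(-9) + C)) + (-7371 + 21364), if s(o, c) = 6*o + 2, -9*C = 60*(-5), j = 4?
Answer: 14529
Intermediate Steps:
p(n) = 2*√2 (p(n) = √(4 + 4) = √8 = 2*√2)
C = 100/3 (C = -20*(-5)/3 = -⅑*(-300) = 100/3 ≈ 33.333)
s(o, c) = 2 + 6*o
s(89, 1/(p(-9) + C)) + (-7371 + 21364) = (2 + 6*89) + (-7371 + 21364) = (2 + 534) + 13993 = 536 + 13993 = 14529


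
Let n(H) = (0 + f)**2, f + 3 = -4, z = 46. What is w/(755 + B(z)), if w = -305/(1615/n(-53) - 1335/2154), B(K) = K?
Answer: -2146102/182269953 ≈ -0.011774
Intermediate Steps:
f = -7 (f = -3 - 4 = -7)
n(H) = 49 (n(H) = (0 - 7)**2 = (-7)**2 = 49)
w = -2146102/227553 (w = -305/(1615/49 - 1335/2154) = -305/(1615*(1/49) - 1335*1/2154) = -305/(1615/49 - 445/718) = -305/1137765/35182 = -305*35182/1137765 = -2146102/227553 ≈ -9.4312)
w/(755 + B(z)) = -2146102/(227553*(755 + 46)) = -2146102/227553/801 = -2146102/227553*1/801 = -2146102/182269953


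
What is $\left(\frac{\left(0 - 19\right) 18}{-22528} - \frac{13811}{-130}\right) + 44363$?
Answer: $\frac{32558608747}{732160} \approx 44469.0$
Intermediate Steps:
$\left(\frac{\left(0 - 19\right) 18}{-22528} - \frac{13811}{-130}\right) + 44363 = \left(\left(-19\right) 18 \left(- \frac{1}{22528}\right) - - \frac{13811}{130}\right) + 44363 = \left(\left(-342\right) \left(- \frac{1}{22528}\right) + \frac{13811}{130}\right) + 44363 = \left(\frac{171}{11264} + \frac{13811}{130}\right) + 44363 = \frac{77794667}{732160} + 44363 = \frac{32558608747}{732160}$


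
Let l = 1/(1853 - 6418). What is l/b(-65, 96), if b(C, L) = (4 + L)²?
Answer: -1/45650000 ≈ -2.1906e-8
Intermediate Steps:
l = -1/4565 (l = 1/(-4565) = -1/4565 ≈ -0.00021906)
l/b(-65, 96) = -1/(4565*(4 + 96)²) = -1/(4565*(100²)) = -1/4565/10000 = -1/4565*1/10000 = -1/45650000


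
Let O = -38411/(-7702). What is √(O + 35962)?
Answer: √2133590594970/7702 ≈ 189.65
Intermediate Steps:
O = 38411/7702 (O = -38411*(-1/7702) = 38411/7702 ≈ 4.9871)
√(O + 35962) = √(38411/7702 + 35962) = √(277017735/7702) = √2133590594970/7702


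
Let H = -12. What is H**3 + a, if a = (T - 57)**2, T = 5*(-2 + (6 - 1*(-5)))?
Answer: -1584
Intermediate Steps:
T = 45 (T = 5*(-2 + (6 + 5)) = 5*(-2 + 11) = 5*9 = 45)
a = 144 (a = (45 - 57)**2 = (-12)**2 = 144)
H**3 + a = (-12)**3 + 144 = -1728 + 144 = -1584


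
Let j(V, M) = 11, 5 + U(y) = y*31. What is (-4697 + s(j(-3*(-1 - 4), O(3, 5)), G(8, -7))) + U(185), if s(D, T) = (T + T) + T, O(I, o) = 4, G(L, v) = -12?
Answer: 997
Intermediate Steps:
U(y) = -5 + 31*y (U(y) = -5 + y*31 = -5 + 31*y)
s(D, T) = 3*T (s(D, T) = 2*T + T = 3*T)
(-4697 + s(j(-3*(-1 - 4), O(3, 5)), G(8, -7))) + U(185) = (-4697 + 3*(-12)) + (-5 + 31*185) = (-4697 - 36) + (-5 + 5735) = -4733 + 5730 = 997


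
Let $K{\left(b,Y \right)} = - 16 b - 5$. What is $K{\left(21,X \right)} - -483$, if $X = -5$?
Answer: $142$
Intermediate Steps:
$K{\left(b,Y \right)} = -5 - 16 b$
$K{\left(21,X \right)} - -483 = \left(-5 - 336\right) - -483 = \left(-5 - 336\right) + 483 = -341 + 483 = 142$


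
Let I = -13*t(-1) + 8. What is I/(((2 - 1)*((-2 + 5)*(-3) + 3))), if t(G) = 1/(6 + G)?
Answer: -9/10 ≈ -0.90000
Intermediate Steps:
I = 27/5 (I = -13/(6 - 1) + 8 = -13/5 + 8 = 27/5 ≈ 5.4000)
I/(((2 - 1)*((-2 + 5)*(-3) + 3))) = 27/(5*(((2 - 1)*((-2 + 5)*(-3) + 3)))) = 27/(5*((1*(3*(-3) + 3)))) = 27/(5*((1*(-9 + 3)))) = 27/(5*((1*(-6)))) = (27/5)/(-6) = (27/5)*(-⅙) = -9/10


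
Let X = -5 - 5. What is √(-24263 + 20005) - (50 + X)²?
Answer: -1600 + I*√4258 ≈ -1600.0 + 65.253*I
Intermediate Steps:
X = -10
√(-24263 + 20005) - (50 + X)² = √(-24263 + 20005) - (50 - 10)² = √(-4258) - 1*40² = I*√4258 - 1*1600 = I*√4258 - 1600 = -1600 + I*√4258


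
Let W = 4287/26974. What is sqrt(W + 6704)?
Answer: sqrt(4877923753442)/26974 ≈ 81.879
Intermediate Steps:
W = 4287/26974 (W = 4287*(1/26974) = 4287/26974 ≈ 0.15893)
sqrt(W + 6704) = sqrt(4287/26974 + 6704) = sqrt(180837983/26974) = sqrt(4877923753442)/26974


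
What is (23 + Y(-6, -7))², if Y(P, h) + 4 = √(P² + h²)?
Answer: (19 + √85)² ≈ 796.34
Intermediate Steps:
Y(P, h) = -4 + √(P² + h²)
(23 + Y(-6, -7))² = (23 + (-4 + √((-6)² + (-7)²)))² = (23 + (-4 + √(36 + 49)))² = (23 + (-4 + √85))² = (19 + √85)²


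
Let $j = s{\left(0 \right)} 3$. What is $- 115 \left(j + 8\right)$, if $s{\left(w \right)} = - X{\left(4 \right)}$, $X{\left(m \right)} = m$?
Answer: $460$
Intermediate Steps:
$s{\left(w \right)} = -4$ ($s{\left(w \right)} = \left(-1\right) 4 = -4$)
$j = -12$ ($j = \left(-4\right) 3 = -12$)
$- 115 \left(j + 8\right) = - 115 \left(-12 + 8\right) = \left(-115\right) \left(-4\right) = 460$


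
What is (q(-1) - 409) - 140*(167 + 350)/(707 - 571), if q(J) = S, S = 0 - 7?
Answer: -32239/34 ≈ -948.21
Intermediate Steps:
S = -7
q(J) = -7
(q(-1) - 409) - 140*(167 + 350)/(707 - 571) = (-7 - 409) - 140*(167 + 350)/(707 - 571) = -416 - 72380/136 = -416 - 140*517/136 = -416 - 18095/34 = -32239/34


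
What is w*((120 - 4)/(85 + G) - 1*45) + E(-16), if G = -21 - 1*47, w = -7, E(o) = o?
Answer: 4271/17 ≈ 251.24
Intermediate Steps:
G = -68 (G = -21 - 47 = -68)
w*((120 - 4)/(85 + G) - 1*45) + E(-16) = -7*((120 - 4)/(85 - 68) - 1*45) - 16 = -7*(116/17 - 45) - 16 = -7*(-649/17) - 16 = 4543/17 - 16 = 4271/17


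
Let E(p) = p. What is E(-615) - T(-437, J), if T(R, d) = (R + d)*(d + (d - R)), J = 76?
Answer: 212014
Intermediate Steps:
T(R, d) = (R + d)*(-R + 2*d)
E(-615) - T(-437, J) = -615 - (-1*(-437)² + 2*76² - 437*76) = -615 - (-1*190969 + 2*5776 - 33212) = -615 - (-190969 + 11552 - 33212) = -615 - 1*(-212629) = -615 + 212629 = 212014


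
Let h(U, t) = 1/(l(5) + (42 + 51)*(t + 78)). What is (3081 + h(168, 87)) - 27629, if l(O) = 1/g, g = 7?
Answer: -2636847961/107416 ≈ -24548.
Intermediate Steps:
l(O) = ⅐ (l(O) = 1/7 = ⅐)
h(U, t) = 1/(50779/7 + 93*t) (h(U, t) = 1/(⅐ + (42 + 51)*(t + 78)) = 1/(⅐ + 93*(78 + t)) = 1/(⅐ + (7254 + 93*t)) = 1/(50779/7 + 93*t))
(3081 + h(168, 87)) - 27629 = (3081 + 7/(50779 + 651*87)) - 27629 = (3081 + 7/(50779 + 56637)) - 27629 = (3081 + 7/107416) - 27629 = 330948703/107416 - 27629 = -2636847961/107416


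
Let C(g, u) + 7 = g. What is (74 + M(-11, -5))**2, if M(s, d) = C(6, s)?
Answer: 5329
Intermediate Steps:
C(g, u) = -7 + g
M(s, d) = -1 (M(s, d) = -7 + 6 = -1)
(74 + M(-11, -5))**2 = (74 - 1)**2 = 73**2 = 5329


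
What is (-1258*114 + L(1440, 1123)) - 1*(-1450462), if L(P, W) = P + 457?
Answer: 1308947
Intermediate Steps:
L(P, W) = 457 + P
(-1258*114 + L(1440, 1123)) - 1*(-1450462) = (-1258*114 + (457 + 1440)) - 1*(-1450462) = (-143412 + 1897) + 1450462 = -141515 + 1450462 = 1308947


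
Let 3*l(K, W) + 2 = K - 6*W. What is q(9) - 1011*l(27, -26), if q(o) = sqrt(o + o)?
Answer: -60997 + 3*sqrt(2) ≈ -60993.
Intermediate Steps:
l(K, W) = -2/3 - 2*W + K/3 (l(K, W) = -2/3 + (K - 6*W)/3 = -2/3 + (-2*W + K/3) = -2/3 - 2*W + K/3)
q(o) = sqrt(2)*sqrt(o) (q(o) = sqrt(2*o) = sqrt(2)*sqrt(o))
q(9) - 1011*l(27, -26) = sqrt(2)*sqrt(9) - 1011*(-2/3 - 2*(-26) + (1/3)*27) = sqrt(2)*3 - 1011*(-2/3 + 52 + 9) = 3*sqrt(2) - 1011*181/3 = 3*sqrt(2) - 60997 = -60997 + 3*sqrt(2)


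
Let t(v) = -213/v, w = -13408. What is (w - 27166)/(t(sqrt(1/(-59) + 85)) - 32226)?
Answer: 2185331382712/1735703971431 - 2880754*sqrt(295826)/1735703971431 ≈ 1.2581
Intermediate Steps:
(w - 27166)/(t(sqrt(1/(-59) + 85)) - 32226) = (-13408 - 27166)/(-213/sqrt(1/(-59) + 85) - 32226) = -40574/(-213/sqrt(-1/59 + 85) - 32226) = -40574/(-213*sqrt(295826)/5014 - 32226) = -40574/(-32226 - 213*sqrt(295826)/5014)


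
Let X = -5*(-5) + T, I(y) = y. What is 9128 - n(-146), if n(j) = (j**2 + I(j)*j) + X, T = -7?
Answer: -33522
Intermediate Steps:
X = 18 (X = -5*(-5) - 7 = 25 - 7 = 18)
n(j) = 18 + 2*j**2 (n(j) = (j**2 + j*j) + 18 = (j**2 + j**2) + 18 = 2*j**2 + 18 = 18 + 2*j**2)
9128 - n(-146) = 9128 - (18 + 2*(-146)**2) = 9128 - (18 + 2*21316) = 9128 - (18 + 42632) = 9128 - 1*42650 = 9128 - 42650 = -33522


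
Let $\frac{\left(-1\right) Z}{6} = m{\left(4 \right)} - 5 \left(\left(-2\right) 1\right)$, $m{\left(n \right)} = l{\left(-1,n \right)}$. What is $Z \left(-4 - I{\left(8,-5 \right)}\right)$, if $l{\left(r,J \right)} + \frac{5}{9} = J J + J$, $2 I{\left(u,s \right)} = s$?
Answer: $265$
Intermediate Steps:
$I{\left(u,s \right)} = \frac{s}{2}$
$l{\left(r,J \right)} = - \frac{5}{9} + J + J^{2}$ ($l{\left(r,J \right)} = - \frac{5}{9} + \left(J J + J\right) = - \frac{5}{9} + \left(J^{2} + J\right) = - \frac{5}{9} + \left(J + J^{2}\right) = - \frac{5}{9} + J + J^{2}$)
$m{\left(n \right)} = - \frac{5}{9} + n + n^{2}$
$Z = - \frac{530}{3}$ ($Z = - 6 \left(\left(- \frac{5}{9} + 4 + 4^{2}\right) - 5 \left(\left(-2\right) 1\right)\right) = - 6 \left(\left(- \frac{5}{9} + 4 + 16\right) - -10\right) = - 6 \left(\frac{175}{9} + 10\right) = \left(-6\right) \frac{265}{9} = - \frac{530}{3} \approx -176.67$)
$Z \left(-4 - I{\left(8,-5 \right)}\right) = - \frac{530 \left(-4 - \frac{1}{2} \left(-5\right)\right)}{3} = - \frac{530 \left(-4 - - \frac{5}{2}\right)}{3} = - \frac{530 \left(-4 + \frac{5}{2}\right)}{3} = \left(- \frac{530}{3}\right) \left(- \frac{3}{2}\right) = 265$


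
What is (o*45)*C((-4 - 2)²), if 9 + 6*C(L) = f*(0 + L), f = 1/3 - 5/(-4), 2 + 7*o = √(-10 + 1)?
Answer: -720/7 + 1080*I/7 ≈ -102.86 + 154.29*I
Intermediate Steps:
o = -2/7 + 3*I/7 (o = -2/7 + √(-10 + 1)/7 = -2/7 + √(-9)/7 = -2/7 + (3*I)/7 = -2/7 + 3*I/7 ≈ -0.28571 + 0.42857*I)
f = 19/12 (f = 1*(⅓) - 5*(-¼) = ⅓ + 5/4 = 19/12 ≈ 1.5833)
C(L) = -3/2 + 19*L/72 (C(L) = -3/2 + (19*(0 + L)/12)/6 = -3/2 + (19*L/12)/6 = -3/2 + 19*L/72)
(o*45)*C((-4 - 2)²) = ((-2/7 + 3*I/7)*45)*(-3/2 + 19*(-4 - 2)²/72) = (-90/7 + 135*I/7)*(-3/2 + (19/72)*(-6)²) = (-90/7 + 135*I/7)*(-3/2 + (19/72)*36) = (-90/7 + 135*I/7)*(-3/2 + 19/2) = (-90/7 + 135*I/7)*8 = -720/7 + 1080*I/7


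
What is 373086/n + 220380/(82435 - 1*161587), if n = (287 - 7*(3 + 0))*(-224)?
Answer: -9069223/1002592 ≈ -9.0458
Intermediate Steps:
n = -59584 (n = (287 - 7*3)*(-224) = (287 - 21)*(-224) = 266*(-224) = -59584)
373086/n + 220380/(82435 - 1*161587) = 373086/(-59584) + 220380/(82435 - 1*161587) = 373086*(-1/59584) + 220380/(82435 - 161587) = -3807/608 + 220380/(-79152) = -3807/608 + 220380*(-1/79152) = -3807/608 - 18365/6596 = -9069223/1002592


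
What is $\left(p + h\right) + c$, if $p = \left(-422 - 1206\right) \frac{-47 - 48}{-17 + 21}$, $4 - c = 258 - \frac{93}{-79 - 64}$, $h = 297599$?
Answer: $\frac{48049337}{143} \approx 3.3601 \cdot 10^{5}$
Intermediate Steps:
$c = - \frac{36415}{143}$ ($c = 4 - \left(258 - \frac{93}{-79 - 64}\right) = 4 - \left(258 - \frac{93}{-143}\right) = 4 - \left(258 - - \frac{93}{143}\right) = 4 - \left(258 + \frac{93}{143}\right) = 4 - \frac{36987}{143} = - \frac{36415}{143} \approx -254.65$)
$p = 38665$ ($p = \left(-422 - 1206\right) \left(- \frac{95}{4}\right) = - 1628 \left(\left(-95\right) \frac{1}{4}\right) = \left(-1628\right) \left(- \frac{95}{4}\right) = 38665$)
$\left(p + h\right) + c = \left(38665 + 297599\right) - \frac{36415}{143} = 336264 - \frac{36415}{143} = \frac{48049337}{143}$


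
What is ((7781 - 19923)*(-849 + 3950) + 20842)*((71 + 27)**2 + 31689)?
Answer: -1553917529500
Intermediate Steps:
((7781 - 19923)*(-849 + 3950) + 20842)*((71 + 27)**2 + 31689) = (-12142*3101 + 20842)*(98**2 + 31689) = (-37652342 + 20842)*(9604 + 31689) = -37631500*41293 = -1553917529500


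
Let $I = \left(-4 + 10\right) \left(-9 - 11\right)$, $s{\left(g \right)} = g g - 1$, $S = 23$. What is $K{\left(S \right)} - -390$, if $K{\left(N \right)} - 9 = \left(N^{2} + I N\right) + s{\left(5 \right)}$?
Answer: $-1808$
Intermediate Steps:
$s{\left(g \right)} = -1 + g^{2}$ ($s{\left(g \right)} = g^{2} - 1 = -1 + g^{2}$)
$I = -120$ ($I = 6 \left(-20\right) = -120$)
$K{\left(N \right)} = 33 + N^{2} - 120 N$ ($K{\left(N \right)} = 9 - \left(1 - 25 - N^{2} + 120 N\right) = 9 + \left(\left(N^{2} - 120 N\right) + \left(-1 + 25\right)\right) = 9 + \left(\left(N^{2} - 120 N\right) + 24\right) = 9 + \left(24 + N^{2} - 120 N\right) = 33 + N^{2} - 120 N$)
$K{\left(S \right)} - -390 = \left(33 + 23^{2} - 2760\right) - -390 = \left(33 + 529 - 2760\right) + 390 = -2198 + 390 = -1808$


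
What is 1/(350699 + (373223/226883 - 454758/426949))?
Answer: 96867469967/33971381020284246 ≈ 2.8514e-6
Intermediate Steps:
1/(350699 + (373223/226883 - 454758/426949)) = 1/(350699 + 56170327313/96867469967) = 1/(33971381020284246/96867469967) = 96867469967/33971381020284246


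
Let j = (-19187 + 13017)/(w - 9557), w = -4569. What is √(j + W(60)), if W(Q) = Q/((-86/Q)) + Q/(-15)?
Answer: I*√4189842109929/303709 ≈ 6.7397*I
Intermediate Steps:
j = 3085/7063 (j = (-19187 + 13017)/(-4569 - 9557) = -6170/(-14126) = -6170*(-1/14126) = 3085/7063 ≈ 0.43678)
W(Q) = -Q/15 - Q²/86 (W(Q) = Q*(-Q/86) + Q*(-1/15) = -Q²/86 - Q/15 = -Q/15 - Q²/86)
√(j + W(60)) = √(3085/7063 - 1/1290*60*(86 + 15*60)) = √(3085/7063 - 1/1290*60*(86 + 900)) = √(3085/7063 - 1/1290*60*986) = √(3085/7063 - 1972/43) = √(-13795581/303709) = I*√4189842109929/303709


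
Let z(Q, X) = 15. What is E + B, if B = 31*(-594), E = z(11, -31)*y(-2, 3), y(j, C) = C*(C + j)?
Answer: -18369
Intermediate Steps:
E = 45 (E = 15*(3*(3 - 2)) = 15*(3*1) = 15*3 = 45)
B = -18414
E + B = 45 - 18414 = -18369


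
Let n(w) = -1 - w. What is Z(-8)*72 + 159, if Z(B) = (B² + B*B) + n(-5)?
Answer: 9663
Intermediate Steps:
Z(B) = 4 + 2*B² (Z(B) = (B² + B*B) + (-1 - 1*(-5)) = (B² + B²) + (-1 + 5) = 2*B² + 4 = 4 + 2*B²)
Z(-8)*72 + 159 = (4 + 2*(-8)²)*72 + 159 = (4 + 2*64)*72 + 159 = (4 + 128)*72 + 159 = 132*72 + 159 = 9504 + 159 = 9663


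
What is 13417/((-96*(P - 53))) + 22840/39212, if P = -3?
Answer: 162223811/52700928 ≈ 3.0782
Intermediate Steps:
13417/((-96*(P - 53))) + 22840/39212 = 13417/((-96*(-3 - 53))) + 22840/39212 = 13417/((-96*(-56))) + 22840*(1/39212) = 13417/5376 + 5710/9803 = 162223811/52700928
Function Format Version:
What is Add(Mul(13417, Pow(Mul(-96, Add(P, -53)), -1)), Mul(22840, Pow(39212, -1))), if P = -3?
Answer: Rational(162223811, 52700928) ≈ 3.0782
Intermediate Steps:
Add(Mul(13417, Pow(Mul(-96, Add(P, -53)), -1)), Mul(22840, Pow(39212, -1))) = Add(Mul(13417, Pow(Mul(-96, Add(-3, -53)), -1)), Mul(22840, Pow(39212, -1))) = Add(Mul(13417, Pow(Mul(-96, -56), -1)), Mul(22840, Rational(1, 39212))) = Add(Mul(13417, Pow(5376, -1)), Rational(5710, 9803)) = Add(Mul(13417, Rational(1, 5376)), Rational(5710, 9803)) = Add(Rational(13417, 5376), Rational(5710, 9803)) = Rational(162223811, 52700928)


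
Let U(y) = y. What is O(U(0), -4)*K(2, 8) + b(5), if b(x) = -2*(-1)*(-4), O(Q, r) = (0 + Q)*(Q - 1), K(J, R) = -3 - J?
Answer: -8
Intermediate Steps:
O(Q, r) = Q*(-1 + Q)
b(x) = -8 (b(x) = 2*(-4) = -8)
O(U(0), -4)*K(2, 8) + b(5) = (0*(-1 + 0))*(-3 - 1*2) - 8 = (0*(-1))*(-3 - 2) - 8 = 0*(-5) - 8 = 0 - 8 = -8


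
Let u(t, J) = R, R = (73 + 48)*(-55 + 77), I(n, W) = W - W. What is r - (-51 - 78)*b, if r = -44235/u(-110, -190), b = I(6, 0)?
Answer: -44235/2662 ≈ -16.617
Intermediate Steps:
I(n, W) = 0
R = 2662 (R = 121*22 = 2662)
u(t, J) = 2662
b = 0
r = -44235/2662 ≈ -16.617
r - (-51 - 78)*b = -44235/2662 - (-51 - 78)*0 = -44235/2662 - (-129)*0 = -44235/2662 - 1*0 = -44235/2662 + 0 = -44235/2662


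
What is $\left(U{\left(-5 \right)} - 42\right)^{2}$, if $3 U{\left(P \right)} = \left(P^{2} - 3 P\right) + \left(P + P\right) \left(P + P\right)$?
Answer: $\frac{196}{9} \approx 21.778$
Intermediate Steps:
$U{\left(P \right)} = - P + \frac{5 P^{2}}{3}$ ($U{\left(P \right)} = \frac{\left(P^{2} - 3 P\right) + \left(P + P\right) \left(P + P\right)}{3} = \frac{\left(P^{2} - 3 P\right) + 2 P 2 P}{3} = \frac{\left(P^{2} - 3 P\right) + 4 P^{2}}{3} = \frac{- 3 P + 5 P^{2}}{3} = - P + \frac{5 P^{2}}{3}$)
$\left(U{\left(-5 \right)} - 42\right)^{2} = \left(\frac{1}{3} \left(-5\right) \left(-3 + 5 \left(-5\right)\right) - 42\right)^{2} = \left(\frac{1}{3} \left(-5\right) \left(-3 - 25\right) - 42\right)^{2} = \left(\frac{1}{3} \left(-5\right) \left(-28\right) - 42\right)^{2} = \left(\frac{140}{3} - 42\right)^{2} = \left(\frac{14}{3}\right)^{2} = \frac{196}{9}$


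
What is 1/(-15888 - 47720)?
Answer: -1/63608 ≈ -1.5721e-5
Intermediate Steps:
1/(-15888 - 47720) = 1/(-63608) = -1/63608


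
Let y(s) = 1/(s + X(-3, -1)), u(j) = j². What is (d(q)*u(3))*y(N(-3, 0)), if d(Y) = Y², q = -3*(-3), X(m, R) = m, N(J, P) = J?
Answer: -243/2 ≈ -121.50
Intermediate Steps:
q = 9
y(s) = 1/(-3 + s) (y(s) = 1/(s - 3) = 1/(-3 + s))
(d(q)*u(3))*y(N(-3, 0)) = (9²*3²)/(-3 - 3) = (81*9)/(-6) = 729*(-⅙) = -243/2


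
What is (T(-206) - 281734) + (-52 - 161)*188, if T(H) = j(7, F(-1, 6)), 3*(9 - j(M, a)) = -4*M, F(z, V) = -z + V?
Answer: -965279/3 ≈ -3.2176e+5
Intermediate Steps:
F(z, V) = V - z
j(M, a) = 9 + 4*M/3 (j(M, a) = 9 - (-4)*M/3 = 9 + 4*M/3)
T(H) = 55/3 (T(H) = 9 + (4/3)*7 = 9 + 28/3 = 55/3)
(T(-206) - 281734) + (-52 - 161)*188 = (55/3 - 281734) + (-52 - 161)*188 = -845147/3 - 213*188 = -845147/3 - 40044 = -965279/3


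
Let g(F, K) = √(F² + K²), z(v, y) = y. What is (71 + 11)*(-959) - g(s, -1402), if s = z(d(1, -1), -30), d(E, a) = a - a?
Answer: -78638 - 2*√491626 ≈ -80040.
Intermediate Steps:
d(E, a) = 0
s = -30
(71 + 11)*(-959) - g(s, -1402) = (71 + 11)*(-959) - √((-30)² + (-1402)²) = 82*(-959) - √(900 + 1965604) = -78638 - √1966504 = -78638 - 2*√491626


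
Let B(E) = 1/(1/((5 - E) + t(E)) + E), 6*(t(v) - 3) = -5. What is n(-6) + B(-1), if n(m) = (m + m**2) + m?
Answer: 983/43 ≈ 22.860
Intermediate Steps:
t(v) = 13/6 (t(v) = 3 + (1/6)*(-5) = 3 - 5/6 = 13/6)
n(m) = m**2 + 2*m
B(E) = 1/(E + 1/(43/6 - E)) (B(E) = 1/(1/((5 - E) + 13/6) + E) = 1/(1/(43/6 - E) + E) = 1/(E + 1/(43/6 - E)))
n(-6) + B(-1) = -6*(2 - 6) + (43 - 6*(-1))/(6 - 6*(-1)**2 + 43*(-1)) = -6*(-4) + (43 + 6)/(6 - 6*1 - 43) = 24 + 49/(6 - 6 - 43) = 24 + 49/(-43) = 24 - 1/43*49 = 24 - 49/43 = 983/43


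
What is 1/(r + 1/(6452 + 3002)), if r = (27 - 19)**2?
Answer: 9454/605057 ≈ 0.015625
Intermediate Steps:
r = 64 (r = 8**2 = 64)
1/(r + 1/(6452 + 3002)) = 1/(64 + 1/(6452 + 3002)) = 1/(64 + 1/9454) = 1/(605057/9454) = 9454/605057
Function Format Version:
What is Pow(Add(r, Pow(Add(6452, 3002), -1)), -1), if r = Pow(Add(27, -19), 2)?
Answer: Rational(9454, 605057) ≈ 0.015625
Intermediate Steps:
r = 64 (r = Pow(8, 2) = 64)
Pow(Add(r, Pow(Add(6452, 3002), -1)), -1) = Pow(Add(64, Pow(Add(6452, 3002), -1)), -1) = Pow(Add(64, Pow(9454, -1)), -1) = Pow(Add(64, Rational(1, 9454)), -1) = Pow(Rational(605057, 9454), -1) = Rational(9454, 605057)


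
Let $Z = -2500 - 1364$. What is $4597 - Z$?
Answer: $8461$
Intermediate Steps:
$Z = -3864$
$4597 - Z = 4597 - -3864 = 4597 + 3864 = 8461$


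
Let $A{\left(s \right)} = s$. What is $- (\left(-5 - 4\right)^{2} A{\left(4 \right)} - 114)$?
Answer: $-210$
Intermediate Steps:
$- (\left(-5 - 4\right)^{2} A{\left(4 \right)} - 114) = - (\left(-5 - 4\right)^{2} \cdot 4 - 114) = - (\left(-9\right)^{2} \cdot 4 - 114) = - (81 \cdot 4 - 114) = - (324 - 114) = \left(-1\right) 210 = -210$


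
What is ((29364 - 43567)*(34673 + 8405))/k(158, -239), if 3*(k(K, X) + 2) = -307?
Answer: 1835510502/313 ≈ 5.8642e+6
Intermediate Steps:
k(K, X) = -313/3 (k(K, X) = -2 + (1/3)*(-307) = -2 - 307/3 = -313/3)
((29364 - 43567)*(34673 + 8405))/k(158, -239) = ((29364 - 43567)*(34673 + 8405))/(-313/3) = -14203*43078*(-3/313) = -611836834*(-3/313) = 1835510502/313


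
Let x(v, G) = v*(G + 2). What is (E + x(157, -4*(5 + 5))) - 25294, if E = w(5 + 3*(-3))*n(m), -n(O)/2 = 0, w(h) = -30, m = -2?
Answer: -31260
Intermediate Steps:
n(O) = 0 (n(O) = -2*0 = 0)
x(v, G) = v*(2 + G)
E = 0 (E = -30*0 = 0)
(E + x(157, -4*(5 + 5))) - 25294 = (0 + 157*(2 - 4*(5 + 5))) - 25294 = (0 + 157*(2 - 4*10)) - 25294 = (0 + 157*(2 - 40)) - 25294 = (0 + 157*(-38)) - 25294 = (0 - 5966) - 25294 = -5966 - 25294 = -31260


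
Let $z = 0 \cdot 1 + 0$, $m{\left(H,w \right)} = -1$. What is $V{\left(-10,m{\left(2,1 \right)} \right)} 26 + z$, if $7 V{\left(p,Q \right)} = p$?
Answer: $- \frac{260}{7} \approx -37.143$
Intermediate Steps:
$V{\left(p,Q \right)} = \frac{p}{7}$
$z = 0$ ($z = 0 + 0 = 0$)
$V{\left(-10,m{\left(2,1 \right)} \right)} 26 + z = \frac{1}{7} \left(-10\right) 26 + 0 = \left(- \frac{10}{7}\right) 26 + 0 = - \frac{260}{7} + 0 = - \frac{260}{7}$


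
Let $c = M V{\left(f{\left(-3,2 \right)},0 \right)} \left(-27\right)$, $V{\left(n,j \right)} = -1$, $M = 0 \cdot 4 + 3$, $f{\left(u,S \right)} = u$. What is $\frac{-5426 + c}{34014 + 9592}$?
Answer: $- \frac{5345}{43606} \approx -0.12257$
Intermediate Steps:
$M = 3$ ($M = 0 + 3 = 3$)
$c = 81$ ($c = 3 \left(-1\right) \left(-27\right) = \left(-3\right) \left(-27\right) = 81$)
$\frac{-5426 + c}{34014 + 9592} = \frac{-5426 + 81}{34014 + 9592} = - \frac{5345}{43606}$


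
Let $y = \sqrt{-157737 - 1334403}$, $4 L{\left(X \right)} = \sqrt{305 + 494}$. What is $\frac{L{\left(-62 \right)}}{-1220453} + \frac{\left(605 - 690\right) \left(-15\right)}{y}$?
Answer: $- \frac{\sqrt{799}}{4881812} - \frac{85 i \sqrt{373035}}{49738} \approx -5.7902 \cdot 10^{-6} - 1.0438 i$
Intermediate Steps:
$L{\left(X \right)} = \frac{\sqrt{799}}{4}$ ($L{\left(X \right)} = \frac{\sqrt{305 + 494}}{4} = \frac{\sqrt{799}}{4}$)
$y = 2 i \sqrt{373035}$ ($y = \sqrt{-1492140} = 2 i \sqrt{373035} \approx 1221.5 i$)
$\frac{L{\left(-62 \right)}}{-1220453} + \frac{\left(605 - 690\right) \left(-15\right)}{y} = \frac{\frac{1}{4} \sqrt{799}}{-1220453} + \frac{\left(605 - 690\right) \left(-15\right)}{2 i \sqrt{373035}} = \frac{\sqrt{799}}{4} \left(- \frac{1}{1220453}\right) + \left(-85\right) \left(-15\right) \left(- \frac{i \sqrt{373035}}{746070}\right) = - \frac{\sqrt{799}}{4881812} + 1275 \left(- \frac{i \sqrt{373035}}{746070}\right) = - \frac{\sqrt{799}}{4881812} - \frac{85 i \sqrt{373035}}{49738}$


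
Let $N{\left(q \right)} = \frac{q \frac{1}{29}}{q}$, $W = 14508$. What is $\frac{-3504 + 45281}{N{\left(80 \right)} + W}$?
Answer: $\frac{1211533}{420733} \approx 2.8796$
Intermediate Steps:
$N{\left(q \right)} = \frac{1}{29}$ ($N{\left(q \right)} = \frac{q \frac{1}{29}}{q} = \frac{\frac{1}{29} q}{q} = \frac{1}{29}$)
$\frac{-3504 + 45281}{N{\left(80 \right)} + W} = \frac{-3504 + 45281}{\frac{1}{29} + 14508} = \frac{41777}{\frac{420733}{29}} = 41777 \cdot \frac{29}{420733} = \frac{1211533}{420733}$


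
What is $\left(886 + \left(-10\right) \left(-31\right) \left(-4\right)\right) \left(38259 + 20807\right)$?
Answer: $-20909364$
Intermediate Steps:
$\left(886 + \left(-10\right) \left(-31\right) \left(-4\right)\right) \left(38259 + 20807\right) = \left(886 + 310 \left(-4\right)\right) 59066 = \left(886 - 1240\right) 59066 = \left(-354\right) 59066 = -20909364$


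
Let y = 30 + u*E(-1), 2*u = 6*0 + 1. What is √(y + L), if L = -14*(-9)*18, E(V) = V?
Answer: √9190/2 ≈ 47.932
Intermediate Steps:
u = ½ (u = (6*0 + 1)/2 = (0 + 1)/2 = (½)*1 = ½ ≈ 0.50000)
y = 59/2 (y = 30 + (½)*(-1) = 30 - ½ = 59/2 ≈ 29.500)
L = 2268 (L = 126*18 = 2268)
√(y + L) = √(59/2 + 2268) = √(4595/2) = √9190/2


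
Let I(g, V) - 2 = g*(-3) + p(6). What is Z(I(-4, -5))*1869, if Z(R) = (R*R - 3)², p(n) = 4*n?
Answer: 3880942989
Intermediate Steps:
I(g, V) = 26 - 3*g (I(g, V) = 2 + (g*(-3) + 4*6) = 2 + (-3*g + 24) = 2 + (24 - 3*g) = 26 - 3*g)
Z(R) = (-3 + R²)² (Z(R) = (R² - 3)² = (-3 + R²)²)
Z(I(-4, -5))*1869 = (-3 + (26 - 3*(-4))²)²*1869 = (-3 + (26 + 12)²)²*1869 = (-3 + 38²)²*1869 = (-3 + 1444)²*1869 = 1441²*1869 = 2076481*1869 = 3880942989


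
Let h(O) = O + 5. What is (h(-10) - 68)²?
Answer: 5329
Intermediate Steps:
h(O) = 5 + O
(h(-10) - 68)² = ((5 - 10) - 68)² = (-5 - 68)² = (-73)² = 5329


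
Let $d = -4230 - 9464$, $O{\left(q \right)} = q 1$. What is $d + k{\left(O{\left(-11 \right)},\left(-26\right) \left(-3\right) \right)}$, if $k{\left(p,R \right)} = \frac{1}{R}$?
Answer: $- \frac{1068131}{78} \approx -13694.0$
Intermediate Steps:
$O{\left(q \right)} = q$
$d = -13694$
$d + k{\left(O{\left(-11 \right)},\left(-26\right) \left(-3\right) \right)} = -13694 + \frac{1}{\left(-26\right) \left(-3\right)} = -13694 + \frac{1}{78} = - \frac{1068131}{78}$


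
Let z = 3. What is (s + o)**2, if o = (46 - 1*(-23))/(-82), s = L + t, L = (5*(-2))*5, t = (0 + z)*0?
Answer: 17380561/6724 ≈ 2584.9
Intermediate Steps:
t = 0 (t = (0 + 3)*0 = 3*0 = 0)
L = -50 (L = -10*5 = -50)
s = -50 (s = -50 + 0 = -50)
o = -69/82 (o = (46 + 23)*(-1/82) = 69*(-1/82) = -69/82 ≈ -0.84146)
(s + o)**2 = (-50 - 69/82)**2 = (-4169/82)**2 = 17380561/6724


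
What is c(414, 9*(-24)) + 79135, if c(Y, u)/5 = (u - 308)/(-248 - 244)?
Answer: 9734260/123 ≈ 79140.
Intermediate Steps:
c(Y, u) = 385/123 - 5*u/492 (c(Y, u) = 5*((u - 308)/(-248 - 244)) = 5*((-308 + u)/(-492)) = 5*((-308 + u)*(-1/492)) = 5*(77/123 - u/492) = 385/123 - 5*u/492)
c(414, 9*(-24)) + 79135 = (385/123 - 15*(-24)/164) + 79135 = (385/123 - 5/492*(-216)) + 79135 = (385/123 + 90/41) + 79135 = 655/123 + 79135 = 9734260/123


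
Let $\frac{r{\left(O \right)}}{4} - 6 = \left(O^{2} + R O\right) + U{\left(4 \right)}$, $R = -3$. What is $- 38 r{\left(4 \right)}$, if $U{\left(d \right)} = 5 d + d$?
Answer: $-5168$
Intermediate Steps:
$U{\left(d \right)} = 6 d$
$r{\left(O \right)} = 120 - 12 O + 4 O^{2}$ ($r{\left(O \right)} = 24 + 4 \left(\left(O^{2} - 3 O\right) + 6 \cdot 4\right) = 24 + 4 \left(\left(O^{2} - 3 O\right) + 24\right) = 24 + 4 \left(24 + O^{2} - 3 O\right) = 24 + \left(96 - 12 O + 4 O^{2}\right) = 120 - 12 O + 4 O^{2}$)
$- 38 r{\left(4 \right)} = - 38 \left(120 - 48 + 4 \cdot 4^{2}\right) = - 38 \left(120 - 48 + 4 \cdot 16\right) = - 38 \left(120 - 48 + 64\right) = \left(-38\right) 136 = -5168$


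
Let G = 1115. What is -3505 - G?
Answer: -4620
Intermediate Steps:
-3505 - G = -3505 - 1*1115 = -3505 - 1115 = -4620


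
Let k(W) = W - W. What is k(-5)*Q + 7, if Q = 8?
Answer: 7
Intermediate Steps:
k(W) = 0
k(-5)*Q + 7 = 0*8 + 7 = 0 + 7 = 7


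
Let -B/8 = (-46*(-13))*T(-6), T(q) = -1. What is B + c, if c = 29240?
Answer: 34024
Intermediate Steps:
B = 4784 (B = -8*(-46*(-13))*(-1) = -8*(-23*(-26))*(-1) = -4784*(-1) = -8*(-598) = 4784)
B + c = 4784 + 29240 = 34024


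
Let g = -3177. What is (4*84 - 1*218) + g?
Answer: -3059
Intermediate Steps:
(4*84 - 1*218) + g = (4*84 - 1*218) - 3177 = (336 - 218) - 3177 = 118 - 3177 = -3059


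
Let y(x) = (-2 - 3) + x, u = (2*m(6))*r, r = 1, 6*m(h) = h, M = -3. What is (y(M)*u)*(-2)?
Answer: 32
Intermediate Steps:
m(h) = h/6
u = 2 (u = (2*((⅙)*6))*1 = (2*1)*1 = 2*1 = 2)
y(x) = -5 + x
(y(M)*u)*(-2) = ((-5 - 3)*2)*(-2) = -8*2*(-2) = -16*(-2) = 32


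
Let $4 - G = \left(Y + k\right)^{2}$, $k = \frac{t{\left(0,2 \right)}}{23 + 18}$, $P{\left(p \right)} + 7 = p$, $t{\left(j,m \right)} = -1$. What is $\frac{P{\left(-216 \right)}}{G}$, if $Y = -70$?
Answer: $\frac{374863}{8235917} \approx 0.045516$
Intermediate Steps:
$P{\left(p \right)} = -7 + p$
$k = - \frac{1}{41}$ ($k = - \frac{1}{23 + 18} = - \frac{1}{41} \approx -0.02439$)
$G = - \frac{8235917}{1681}$ ($G = 4 - \left(-70 - \frac{1}{41}\right)^{2} = 4 - \left(- \frac{2871}{41}\right)^{2} = 4 - \frac{8242641}{1681} = - \frac{8235917}{1681} \approx -4899.4$)
$\frac{P{\left(-216 \right)}}{G} = \frac{-7 - 216}{- \frac{8235917}{1681}} = \left(-223\right) \left(- \frac{1681}{8235917}\right) = \frac{374863}{8235917}$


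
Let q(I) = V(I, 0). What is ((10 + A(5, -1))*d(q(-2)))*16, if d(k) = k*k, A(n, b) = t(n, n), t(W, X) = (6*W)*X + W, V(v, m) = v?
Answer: 10560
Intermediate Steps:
t(W, X) = W + 6*W*X (t(W, X) = 6*W*X + W = W + 6*W*X)
q(I) = I
A(n, b) = n*(1 + 6*n)
d(k) = k²
((10 + A(5, -1))*d(q(-2)))*16 = ((10 + 5*(1 + 6*5))*(-2)²)*16 = ((10 + 5*(1 + 30))*4)*16 = ((10 + 5*31)*4)*16 = ((10 + 155)*4)*16 = (165*4)*16 = 660*16 = 10560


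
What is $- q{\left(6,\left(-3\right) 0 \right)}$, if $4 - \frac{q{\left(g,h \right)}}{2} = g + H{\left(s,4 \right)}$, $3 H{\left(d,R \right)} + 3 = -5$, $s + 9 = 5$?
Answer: $- \frac{4}{3} \approx -1.3333$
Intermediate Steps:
$s = -4$ ($s = -9 + 5 = -4$)
$H{\left(d,R \right)} = - \frac{8}{3}$ ($H{\left(d,R \right)} = -1 + \frac{1}{3} \left(-5\right) = -1 - \frac{5}{3} = - \frac{8}{3}$)
$q{\left(g,h \right)} = \frac{40}{3} - 2 g$ ($q{\left(g,h \right)} = 8 - 2 \left(g - \frac{8}{3}\right) = 8 - 2 \left(- \frac{8}{3} + g\right) = 8 - \left(- \frac{16}{3} + 2 g\right) = \frac{40}{3} - 2 g$)
$- q{\left(6,\left(-3\right) 0 \right)} = - (\frac{40}{3} - 12) = \left(-1\right) \frac{4}{3} = - \frac{4}{3}$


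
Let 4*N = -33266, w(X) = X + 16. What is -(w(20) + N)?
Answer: 16561/2 ≈ 8280.5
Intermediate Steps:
w(X) = 16 + X
N = -16633/2 (N = (¼)*(-33266) = -16633/2 ≈ -8316.5)
-(w(20) + N) = -((16 + 20) - 16633/2) = -(36 - 16633/2) = -1*(-16561/2) = 16561/2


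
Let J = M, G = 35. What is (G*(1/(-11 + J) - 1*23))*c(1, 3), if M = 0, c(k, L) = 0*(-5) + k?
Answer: -8890/11 ≈ -808.18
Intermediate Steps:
c(k, L) = k (c(k, L) = 0 + k = k)
J = 0
(G*(1/(-11 + J) - 1*23))*c(1, 3) = (35*(1/(-11 + 0) - 1*23))*1 = (35*(1/(-11) - 23))*1 = (35*(-1/11 - 23))*1 = (35*(-254/11))*1 = -8890/11*1 = -8890/11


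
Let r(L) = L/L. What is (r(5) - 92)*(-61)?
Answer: 5551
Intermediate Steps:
r(L) = 1
(r(5) - 92)*(-61) = (1 - 92)*(-61) = -91*(-61) = 5551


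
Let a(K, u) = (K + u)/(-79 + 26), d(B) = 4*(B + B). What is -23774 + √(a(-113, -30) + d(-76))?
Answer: -23774 + I*√1700293/53 ≈ -23774.0 + 24.603*I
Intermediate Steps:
d(B) = 8*B (d(B) = 4*(2*B) = 8*B)
a(K, u) = -K/53 - u/53 (a(K, u) = (K + u)/(-53) = (K + u)*(-1/53) = -K/53 - u/53)
-23774 + √(a(-113, -30) + d(-76)) = -23774 + √((-1/53*(-113) - 1/53*(-30)) + 8*(-76)) = -23774 + √((113/53 + 30/53) - 608) = -23774 + √(143/53 - 608) = -23774 + √(-32081/53) = -23774 + I*√1700293/53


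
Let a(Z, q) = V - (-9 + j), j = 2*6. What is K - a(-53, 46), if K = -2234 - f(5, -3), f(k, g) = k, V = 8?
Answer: -2244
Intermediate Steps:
j = 12
K = -2239 (K = -2234 - 1*5 = -2234 - 5 = -2239)
a(Z, q) = 5 (a(Z, q) = 8 - (-9 + 12) = 8 - 1*3 = 8 - 3 = 5)
K - a(-53, 46) = -2239 - 1*5 = -2239 - 5 = -2244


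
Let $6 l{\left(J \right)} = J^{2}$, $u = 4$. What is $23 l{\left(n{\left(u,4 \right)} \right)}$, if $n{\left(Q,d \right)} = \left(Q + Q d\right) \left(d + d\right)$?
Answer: $\frac{294400}{3} \approx 98133.0$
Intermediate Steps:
$n{\left(Q,d \right)} = 2 d \left(Q + Q d\right)$ ($n{\left(Q,d \right)} = \left(Q + Q d\right) 2 d = 2 d \left(Q + Q d\right)$)
$l{\left(J \right)} = \frac{J^{2}}{6}$
$23 l{\left(n{\left(u,4 \right)} \right)} = 23 \frac{\left(2 \cdot 4 \cdot 4 \left(1 + 4\right)\right)^{2}}{6} = 23 \frac{\left(2 \cdot 4 \cdot 4 \cdot 5\right)^{2}}{6} = 23 \frac{160^{2}}{6} = 23 \cdot \frac{1}{6} \cdot 25600 = 23 \cdot \frac{12800}{3} = \frac{294400}{3}$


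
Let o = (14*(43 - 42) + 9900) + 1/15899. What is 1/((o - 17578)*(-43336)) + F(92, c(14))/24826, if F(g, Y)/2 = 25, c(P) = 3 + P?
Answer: 132012416933287/65546707265365080 ≈ 0.0020140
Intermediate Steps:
o = 157622687/15899 (o = (14*1 + 9900) + 1/15899 = (14 + 9900) + 1/15899 = 9914 + 1/15899 = 157622687/15899 ≈ 9914.0)
F(g, Y) = 50 (F(g, Y) = 2*25 = 50)
1/((o - 17578)*(-43336)) + F(92, c(14))/24826 = 1/((157622687/15899 - 17578)*(-43336)) + 50/24826 = -1/43336/(-121849935/15899) + 50*(1/24826) = -15899/121849935*(-1/43336) + 25/12413 = 15899/5280488783160 + 25/12413 = 132012416933287/65546707265365080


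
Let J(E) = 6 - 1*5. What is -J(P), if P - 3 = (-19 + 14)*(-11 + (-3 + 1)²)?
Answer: -1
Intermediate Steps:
P = 38 (P = 3 + (-19 + 14)*(-11 + (-3 + 1)²) = 3 - 5*(-11 + (-2)²) = 3 - 5*(-11 + 4) = 3 - 5*(-7) = 3 + 35 = 38)
J(E) = 1 (J(E) = 6 - 5 = 1)
-J(P) = -1*1 = -1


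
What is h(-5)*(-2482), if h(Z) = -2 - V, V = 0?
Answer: 4964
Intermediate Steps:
h(Z) = -2 (h(Z) = -2 - 1*0 = -2 + 0 = -2)
h(-5)*(-2482) = -2*(-2482) = 4964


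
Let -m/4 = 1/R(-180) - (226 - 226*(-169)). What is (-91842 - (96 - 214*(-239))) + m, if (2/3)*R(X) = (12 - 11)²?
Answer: 31780/3 ≈ 10593.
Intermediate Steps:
R(X) = 3/2 (R(X) = 3*(12 - 11)²/2 = (3/2)*1² = (3/2)*1 = 3/2)
m = 461032/3 (m = -4*(1/(3/2) - (226 - 226*(-169))) = -4*(⅔ - (226 + 38194)) = -4*(⅔ - 1*38420) = -4*(⅔ - 38420) = -4*(-115258/3) = 461032/3 ≈ 1.5368e+5)
(-91842 - (96 - 214*(-239))) + m = (-91842 - (96 - 214*(-239))) + 461032/3 = (-91842 - (96 + 51146)) + 461032/3 = (-91842 - 1*51242) + 461032/3 = (-91842 - 51242) + 461032/3 = -143084 + 461032/3 = 31780/3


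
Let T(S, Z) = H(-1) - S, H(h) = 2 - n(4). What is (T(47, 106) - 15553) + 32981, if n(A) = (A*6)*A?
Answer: 17287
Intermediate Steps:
n(A) = 6*A**2 (n(A) = (6*A)*A = 6*A**2)
H(h) = -94 (H(h) = 2 - 6*4**2 = 2 - 6*16 = 2 - 1*96 = 2 - 96 = -94)
T(S, Z) = -94 - S
(T(47, 106) - 15553) + 32981 = ((-94 - 1*47) - 15553) + 32981 = ((-94 - 47) - 15553) + 32981 = (-141 - 15553) + 32981 = -15694 + 32981 = 17287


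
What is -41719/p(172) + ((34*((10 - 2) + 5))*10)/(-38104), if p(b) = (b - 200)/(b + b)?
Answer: 34177698949/66682 ≈ 5.1255e+5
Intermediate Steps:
p(b) = (-200 + b)/(2*b) (p(b) = (-200 + b)/((2*b)) = (-200 + b)*(1/(2*b)) = (-200 + b)/(2*b))
-41719/p(172) + ((34*((10 - 2) + 5))*10)/(-38104) = -41719*344/(-200 + 172) + ((34*((10 - 2) + 5))*10)/(-38104) = -41719/((1/2)*(1/172)*(-28)) + ((34*(8 + 5))*10)*(-1/38104) = -41719/(-7/86) + ((34*13)*10)*(-1/38104) = -41719*(-86/7) + (442*10)*(-1/38104) = 3587834/7 + 4420*(-1/38104) = 3587834/7 - 1105/9526 = 34177698949/66682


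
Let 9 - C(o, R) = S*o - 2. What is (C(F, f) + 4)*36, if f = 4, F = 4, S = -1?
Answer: 684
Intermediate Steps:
C(o, R) = 11 + o (C(o, R) = 9 - (-o - 2) = 9 - (-2 - o) = 9 + (2 + o) = 11 + o)
(C(F, f) + 4)*36 = ((11 + 4) + 4)*36 = (15 + 4)*36 = 19*36 = 684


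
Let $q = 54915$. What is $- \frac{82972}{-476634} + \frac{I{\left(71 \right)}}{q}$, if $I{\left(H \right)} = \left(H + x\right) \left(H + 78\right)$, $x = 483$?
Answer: $\frac{2438924308}{1454130895} \approx 1.6772$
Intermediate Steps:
$I{\left(H \right)} = \left(78 + H\right) \left(483 + H\right)$ ($I{\left(H \right)} = \left(H + 483\right) \left(H + 78\right) = \left(483 + H\right) \left(78 + H\right) = \left(78 + H\right) \left(483 + H\right)$)
$- \frac{82972}{-476634} + \frac{I{\left(71 \right)}}{q} = - \frac{82972}{-476634} + \frac{37674 + 71^{2} + 561 \cdot 71}{54915} = \left(-82972\right) \left(- \frac{1}{476634}\right) + \left(37674 + 5041 + 39831\right) \frac{1}{54915} = \frac{41486}{238317} + 82546 \cdot \frac{1}{54915} = \frac{41486}{238317} + \frac{82546}{54915} = \frac{2438924308}{1454130895}$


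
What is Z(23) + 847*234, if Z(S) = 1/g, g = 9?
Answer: 1783783/9 ≈ 1.9820e+5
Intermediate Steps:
Z(S) = 1/9
Z(23) + 847*234 = 1/9 + 847*234 = 1/9 + 198198 = 1783783/9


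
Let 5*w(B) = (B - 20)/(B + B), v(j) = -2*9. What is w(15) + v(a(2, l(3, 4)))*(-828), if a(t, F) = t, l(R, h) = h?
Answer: 447119/30 ≈ 14904.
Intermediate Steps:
v(j) = -18
w(B) = (-20 + B)/(10*B) (w(B) = ((B - 20)/(B + B))/5 = ((-20 + B)/((2*B)))/5 = ((-20 + B)*(1/(2*B)))/5 = ((-20 + B)/(2*B))/5 = (-20 + B)/(10*B))
w(15) + v(a(2, l(3, 4)))*(-828) = (⅒)*(-20 + 15)/15 - 18*(-828) = (⅒)*(1/15)*(-5) + 14904 = -1/30 + 14904 = 447119/30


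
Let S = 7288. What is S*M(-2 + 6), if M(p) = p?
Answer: 29152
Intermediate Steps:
S*M(-2 + 6) = 7288*(-2 + 6) = 7288*4 = 29152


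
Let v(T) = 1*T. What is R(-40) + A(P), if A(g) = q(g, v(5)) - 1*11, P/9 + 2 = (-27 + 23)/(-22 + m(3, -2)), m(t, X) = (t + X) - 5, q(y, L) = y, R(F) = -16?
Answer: -567/13 ≈ -43.615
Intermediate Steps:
v(T) = T
m(t, X) = -5 + X + t (m(t, X) = (X + t) - 5 = -5 + X + t)
P = -216/13 (P = -18 + 9*((-27 + 23)/(-22 + (-5 - 2 + 3))) = -18 + 9*(-4/(-22 - 4)) = -18 + 9*(-4/(-26)) = -18 + 9*(-4*(-1/26)) = -18 + 9*(2/13) = -18 + 18/13 = -216/13 ≈ -16.615)
A(g) = -11 + g (A(g) = g - 1*11 = g - 11 = -11 + g)
R(-40) + A(P) = -16 + (-11 - 216/13) = -16 - 359/13 = -567/13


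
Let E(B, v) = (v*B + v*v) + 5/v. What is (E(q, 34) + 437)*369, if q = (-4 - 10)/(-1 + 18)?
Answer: 19636335/34 ≈ 5.7754e+5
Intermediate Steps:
q = -14/17 ≈ -0.82353
E(B, v) = v**2 + 5/v + B*v (E(B, v) = (B*v + v**2) + 5/v = (v**2 + B*v) + 5/v = v**2 + 5/v + B*v)
(E(q, 34) + 437)*369 = ((5 + 34**2*(-14/17 + 34))/34 + 437)*369 = ((5 + 1156*(564/17))/34 + 437)*369 = ((5 + 38352)/34 + 437)*369 = ((1/34)*38357 + 437)*369 = (38357/34 + 437)*369 = (53215/34)*369 = 19636335/34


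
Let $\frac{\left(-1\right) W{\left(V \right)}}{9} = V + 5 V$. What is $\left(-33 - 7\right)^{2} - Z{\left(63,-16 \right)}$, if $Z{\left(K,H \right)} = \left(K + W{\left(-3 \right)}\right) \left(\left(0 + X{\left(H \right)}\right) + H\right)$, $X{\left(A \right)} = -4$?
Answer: $6100$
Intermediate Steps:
$W{\left(V \right)} = - 54 V$ ($W{\left(V \right)} = - 9 \left(V + 5 V\right) = - 9 \cdot 6 V = - 54 V$)
$Z{\left(K,H \right)} = \left(-4 + H\right) \left(162 + K\right)$ ($Z{\left(K,H \right)} = \left(K - -162\right) \left(\left(0 - 4\right) + H\right) = \left(K + 162\right) \left(-4 + H\right) = \left(162 + K\right) \left(-4 + H\right) = \left(-4 + H\right) \left(162 + K\right)$)
$\left(-33 - 7\right)^{2} - Z{\left(63,-16 \right)} = \left(-33 - 7\right)^{2} - \left(-648 - 252 + 162 \left(-16\right) - 1008\right) = \left(-40\right)^{2} - \left(-648 - 252 - 2592 - 1008\right) = 1600 - -4500 = 1600 + 4500 = 6100$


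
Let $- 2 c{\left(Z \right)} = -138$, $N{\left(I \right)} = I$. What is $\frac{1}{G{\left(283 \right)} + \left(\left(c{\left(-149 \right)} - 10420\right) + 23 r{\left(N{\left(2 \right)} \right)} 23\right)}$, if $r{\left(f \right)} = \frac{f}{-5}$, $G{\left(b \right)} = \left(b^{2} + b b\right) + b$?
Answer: $\frac{5}{749492} \approx 6.6712 \cdot 10^{-6}$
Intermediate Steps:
$c{\left(Z \right)} = 69$ ($c{\left(Z \right)} = \left(- \frac{1}{2}\right) \left(-138\right) = 69$)
$G{\left(b \right)} = b + 2 b^{2}$ ($G{\left(b \right)} = \left(b^{2} + b^{2}\right) + b = 2 b^{2} + b = b + 2 b^{2}$)
$r{\left(f \right)} = - \frac{f}{5}$ ($r{\left(f \right)} = f \left(- \frac{1}{5}\right) = - \frac{f}{5}$)
$\frac{1}{G{\left(283 \right)} + \left(\left(c{\left(-149 \right)} - 10420\right) + 23 r{\left(N{\left(2 \right)} \right)} 23\right)} = \frac{1}{283 \left(1 + 2 \cdot 283\right) + \left(\left(69 - 10420\right) + 23 \left(\left(- \frac{1}{5}\right) 2\right) 23\right)} = \frac{1}{283 \left(1 + 566\right) - \left(10351 - 23 \left(- \frac{2}{5}\right) 23\right)} = \frac{1}{283 \cdot 567 - \frac{52813}{5}} = \frac{1}{160461 - \frac{52813}{5}} = \frac{1}{\frac{749492}{5}} = \frac{5}{749492}$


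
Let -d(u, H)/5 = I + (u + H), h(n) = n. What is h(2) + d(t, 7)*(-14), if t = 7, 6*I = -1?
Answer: 2911/3 ≈ 970.33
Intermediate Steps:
I = -⅙ (I = (⅙)*(-1) = -⅙ ≈ -0.16667)
d(u, H) = ⅚ - 5*H - 5*u (d(u, H) = -5*(-⅙ + (u + H)) = -5*(-⅙ + (H + u)) = -5*(-⅙ + H + u) = ⅚ - 5*H - 5*u)
h(2) + d(t, 7)*(-14) = 2 + (⅚ - 5*7 - 5*7)*(-14) = 2 + (⅚ - 35 - 35)*(-14) = 2 - 415/6*(-14) = 2 + 2905/3 = 2911/3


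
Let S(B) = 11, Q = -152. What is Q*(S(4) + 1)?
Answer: -1824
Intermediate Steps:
Q*(S(4) + 1) = -152*(11 + 1) = -152*12 = -1824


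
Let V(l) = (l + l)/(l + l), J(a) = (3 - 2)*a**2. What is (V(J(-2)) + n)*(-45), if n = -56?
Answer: 2475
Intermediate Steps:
J(a) = a**2 (J(a) = 1*a**2 = a**2)
V(l) = 1 (V(l) = (2*l)/((2*l)) = (2*l)*(1/(2*l)) = 1)
(V(J(-2)) + n)*(-45) = (1 - 56)*(-45) = -55*(-45) = 2475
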